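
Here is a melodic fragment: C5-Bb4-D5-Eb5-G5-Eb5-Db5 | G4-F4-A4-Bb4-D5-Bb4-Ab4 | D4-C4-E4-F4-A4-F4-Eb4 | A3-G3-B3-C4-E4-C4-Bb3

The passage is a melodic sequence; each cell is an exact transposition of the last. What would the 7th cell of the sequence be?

F#2 E2 G#2 A2 C#3 A2 G2

The 7-note cells begin on C5, G4, D4, A3 — each down a 4th from the last.
Carrying on: E3 → B2 → F#2.
From F#2 the exact shape gives F#2 E2 G#2 A2 C#3 A2 G2.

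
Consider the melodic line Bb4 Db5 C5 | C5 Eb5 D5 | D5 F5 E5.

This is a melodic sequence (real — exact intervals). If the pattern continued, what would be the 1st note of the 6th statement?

G#5

With 3-note cells, note 1 of each statement runs Bb4, C5, D5.
Extending up a 2nd: E5 → F#5 → G#5.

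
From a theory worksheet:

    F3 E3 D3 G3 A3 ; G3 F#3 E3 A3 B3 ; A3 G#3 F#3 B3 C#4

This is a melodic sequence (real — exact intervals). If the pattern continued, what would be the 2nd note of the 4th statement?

With 5-note cells, note 2 of each statement runs E3, F#3, G#3.
One more up a 2nd gives A#3.

A#3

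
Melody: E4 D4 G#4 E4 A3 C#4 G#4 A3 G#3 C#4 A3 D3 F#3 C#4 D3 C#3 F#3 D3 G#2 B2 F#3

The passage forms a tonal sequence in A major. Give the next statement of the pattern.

G#2 F#2 B2 G#2 C#2 E2 B2

The 7-note cells begin on E4, A3, D3 — each down a 5th from the last.
Statement 4 starts on G#2 and keeps the same diatonic contour: G#2 F#2 B2 G#2 C#2 E2 B2.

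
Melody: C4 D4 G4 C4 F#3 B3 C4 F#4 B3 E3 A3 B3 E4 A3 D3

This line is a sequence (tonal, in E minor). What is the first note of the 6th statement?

The 5-note cells begin on C4, B3, A3 — each down a 2nd from the last.
Extending the heads down a 2nd: G3 → F#3 → E3.

E3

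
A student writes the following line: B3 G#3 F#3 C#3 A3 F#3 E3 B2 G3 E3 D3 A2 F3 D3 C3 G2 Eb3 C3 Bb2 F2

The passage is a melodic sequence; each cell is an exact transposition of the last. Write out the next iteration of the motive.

The 4-note cells begin on B3, A3, G3, F3, Eb3 — each down a 2nd from the last.
From Db3 the exact shape gives Db3 Bb2 Ab2 Eb2.

Db3 Bb2 Ab2 Eb2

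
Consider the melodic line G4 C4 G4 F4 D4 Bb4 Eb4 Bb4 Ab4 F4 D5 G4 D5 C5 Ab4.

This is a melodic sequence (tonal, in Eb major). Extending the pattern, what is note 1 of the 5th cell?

Grouping in 5s, the 1st note of each cell is G4, Bb4, D5.
Carrying that up a 3rd forward: F5 → Ab5.

Ab5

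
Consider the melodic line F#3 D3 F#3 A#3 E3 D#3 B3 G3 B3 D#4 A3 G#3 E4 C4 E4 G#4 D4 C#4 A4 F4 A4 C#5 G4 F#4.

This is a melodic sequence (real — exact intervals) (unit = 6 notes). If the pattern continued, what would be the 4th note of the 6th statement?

B5

The unit is 6 notes. Position-4 pitches of the 4 shown cells: A#3, D#4, G#4, C#5.
Carrying that up a 4th forward: F#5 → B5.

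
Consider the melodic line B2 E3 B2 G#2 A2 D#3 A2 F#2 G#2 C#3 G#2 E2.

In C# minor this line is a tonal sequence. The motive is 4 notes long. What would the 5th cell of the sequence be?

E2 A2 E2 C#2

Taking 4-note groups, the heads are B2, A2, G#2: the pattern moves down a 2nd.
Continuing the starts: F#2 → E2.
Statement 5 starts on E2 and keeps the same diatonic contour: E2 A2 E2 C#2.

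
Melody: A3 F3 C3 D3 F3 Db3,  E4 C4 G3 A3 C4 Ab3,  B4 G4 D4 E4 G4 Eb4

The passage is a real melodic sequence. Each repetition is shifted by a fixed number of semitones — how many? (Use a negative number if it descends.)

7

The 6-note cells begin on A3, E4, B4 — each up a 5th from the last.
A3→E4 is 64 − 57 = 7 semitones.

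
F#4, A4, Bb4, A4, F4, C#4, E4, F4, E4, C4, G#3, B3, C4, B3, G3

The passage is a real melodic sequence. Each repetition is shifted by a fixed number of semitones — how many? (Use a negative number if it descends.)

-5

Taking 5-note groups, the heads are F#4, C#4, G#3: the pattern moves down a 4th.
Counting half-steps from F#4 to C#4: -5.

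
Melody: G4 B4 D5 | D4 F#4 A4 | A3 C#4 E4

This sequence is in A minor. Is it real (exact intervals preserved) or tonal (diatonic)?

Each cell has the same semitone pattern (4, 3) — intervals are preserved exactly.
And F#4 lies outside A minor, so the sequence is real rather than tonal.

real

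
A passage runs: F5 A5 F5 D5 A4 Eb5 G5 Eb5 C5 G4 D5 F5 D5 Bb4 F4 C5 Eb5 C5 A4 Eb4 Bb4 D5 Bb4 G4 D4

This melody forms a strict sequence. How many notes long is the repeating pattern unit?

5

Try groups of 5 (5 cells in 25 notes):
F5 A5 F5 D5 A4 | Eb5 G5 Eb5 C5 G4 | D5 F5 D5 Bb4 F4 | C5 Eb5 C5 A4 Eb4 | Bb4 D5 Bb4 G4 D4
Every group is a transposition down a 2nd of the one before; no shorter unit works.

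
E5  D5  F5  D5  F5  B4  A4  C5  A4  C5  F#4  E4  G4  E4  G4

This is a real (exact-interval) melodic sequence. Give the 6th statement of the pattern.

With a 5-note motive the entries are E5, B4, F#4, each down a 4th from the previous.
Continuing the starts: C#4 → G#3 → D#3.
Statement 6 starts on D#3 and keeps the same exact contour: D#3 C#3 E3 C#3 E3.

D#3 C#3 E3 C#3 E3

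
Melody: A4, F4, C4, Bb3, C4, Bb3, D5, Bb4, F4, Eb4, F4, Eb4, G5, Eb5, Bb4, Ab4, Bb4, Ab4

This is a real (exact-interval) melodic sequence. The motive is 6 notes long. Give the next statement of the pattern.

C6 Ab5 Eb5 Db5 Eb5 Db5

With a 6-note motive the entries are A4, D5, G5, each up a 4th from the previous.
So cell 4 is C6 Ab5 Eb5 Db5 Eb5 Db5.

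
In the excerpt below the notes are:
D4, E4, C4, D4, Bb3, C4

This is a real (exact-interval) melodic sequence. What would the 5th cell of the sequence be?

The 2-note cells begin on D4, C4, Bb3 — each down a 2nd from the last.
Extending down a 2nd: Ab3 → Gb3.
From Gb3 the exact shape gives Gb3 Ab3.

Gb3 Ab3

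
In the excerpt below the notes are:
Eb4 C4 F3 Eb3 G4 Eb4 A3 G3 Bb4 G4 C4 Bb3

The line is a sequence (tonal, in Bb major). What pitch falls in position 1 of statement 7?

C6

The unit is 4 notes. Position-1 pitches of the 3 shown cells: Eb4, G4, Bb4.
Extending up a 3rd: D5 → F5 → A5 → C6.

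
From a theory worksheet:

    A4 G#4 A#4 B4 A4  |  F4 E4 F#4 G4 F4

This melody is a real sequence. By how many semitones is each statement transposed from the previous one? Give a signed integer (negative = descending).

Taking 5-note groups, the heads are A4, F4: the pattern moves down a 3rd.
A4 to F4 spans -4 semitones.

-4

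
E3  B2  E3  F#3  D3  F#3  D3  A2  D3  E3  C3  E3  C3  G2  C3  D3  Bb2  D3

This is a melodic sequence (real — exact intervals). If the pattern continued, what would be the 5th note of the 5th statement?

Gb2

With 6-note cells, note 5 of each statement runs D3, C3, Bb2.
Extending down a 2nd: Ab2 → Gb2.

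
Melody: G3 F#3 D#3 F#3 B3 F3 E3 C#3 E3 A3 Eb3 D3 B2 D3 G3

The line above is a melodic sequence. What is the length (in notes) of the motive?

15 notes total. Splitting into 3 groups of 5:
G3 F#3 D#3 F#3 B3 | F3 E3 C#3 E3 A3 | Eb3 D3 B2 D3 G3
Every group is a transposition down a 2nd of the one before; no shorter unit works.

5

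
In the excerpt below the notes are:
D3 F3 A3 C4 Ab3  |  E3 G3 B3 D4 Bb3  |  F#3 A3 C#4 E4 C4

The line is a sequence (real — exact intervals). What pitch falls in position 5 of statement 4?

D4

The unit is 5 notes. Position-5 pitches of the 3 shown cells: Ab3, Bb3, C4.
From C4, up a 2nd gives D4.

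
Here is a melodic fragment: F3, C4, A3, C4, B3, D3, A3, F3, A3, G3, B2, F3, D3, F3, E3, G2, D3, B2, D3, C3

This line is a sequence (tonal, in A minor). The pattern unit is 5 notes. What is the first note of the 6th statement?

Unit = 5 notes; the statements start on F3, D3, B2, G2, moving down a 3rd each time.
Continuing: E2 → C2. Statement 6 starts on C2.

C2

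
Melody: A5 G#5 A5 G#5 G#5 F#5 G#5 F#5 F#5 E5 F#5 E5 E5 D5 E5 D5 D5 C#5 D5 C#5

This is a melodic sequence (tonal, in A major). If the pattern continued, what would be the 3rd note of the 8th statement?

With 4-note cells, note 3 of each statement runs A5, G#5, F#5, E5, D5.
Extending down a 2nd: C#5 → B4 → A4.

A4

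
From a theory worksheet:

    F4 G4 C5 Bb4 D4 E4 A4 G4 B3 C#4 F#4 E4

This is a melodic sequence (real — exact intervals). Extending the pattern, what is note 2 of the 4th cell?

With 4-note cells, note 2 of each statement runs G4, E4, C#4.
One more down a 3rd gives A#3.

A#3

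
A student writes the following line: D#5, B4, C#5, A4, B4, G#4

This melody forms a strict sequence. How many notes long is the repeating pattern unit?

Try groups of 2 (3 cells in 6 notes):
D#5 B4 | C#5 A4 | B4 G#4
Each cell is the previous one down a 2nd — so the unit is 2 notes.

2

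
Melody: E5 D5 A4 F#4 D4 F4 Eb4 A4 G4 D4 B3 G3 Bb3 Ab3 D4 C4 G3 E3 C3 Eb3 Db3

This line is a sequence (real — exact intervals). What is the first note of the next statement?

G3

Taking 7-note groups, the heads are E5, A4, D4: the pattern moves down a 5th.
The next head, down a 5th from D4, is G3.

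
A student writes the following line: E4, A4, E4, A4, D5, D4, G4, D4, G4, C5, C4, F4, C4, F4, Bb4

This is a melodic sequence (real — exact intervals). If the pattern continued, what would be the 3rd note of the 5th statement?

With 5-note cells, note 3 of each statement runs E4, D4, C4.
Carrying that down a 2nd forward: Bb3 → Ab3.

Ab3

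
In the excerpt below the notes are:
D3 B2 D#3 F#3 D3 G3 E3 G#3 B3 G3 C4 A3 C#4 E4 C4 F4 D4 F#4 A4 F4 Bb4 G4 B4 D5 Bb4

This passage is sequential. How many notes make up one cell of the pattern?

5

There are 25 notes; a 5-note unit gives 5 cells:
D3 B2 D#3 F#3 D3 | G3 E3 G#3 B3 G3 | C4 A3 C#4 E4 C4 | F4 D4 F#4 A4 F4 | Bb4 G4 B4 D5 Bb4
Every group is a transposition up a 4th of the one before; no shorter unit works.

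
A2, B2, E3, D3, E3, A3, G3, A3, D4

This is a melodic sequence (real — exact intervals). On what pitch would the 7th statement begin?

Eb5

Unit = 3 notes; the statements start on A2, D3, G3, moving up a 4th each time.
Extending the heads up a 4th: C4 → F4 → Bb4 → Eb5.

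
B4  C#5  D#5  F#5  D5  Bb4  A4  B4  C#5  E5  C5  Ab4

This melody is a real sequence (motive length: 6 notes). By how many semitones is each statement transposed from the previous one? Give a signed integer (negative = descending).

-2

Taking 6-note groups, the heads are B4, A4: the pattern moves down a 2nd.
B4→A4 is 69 − 71 = -2 semitones.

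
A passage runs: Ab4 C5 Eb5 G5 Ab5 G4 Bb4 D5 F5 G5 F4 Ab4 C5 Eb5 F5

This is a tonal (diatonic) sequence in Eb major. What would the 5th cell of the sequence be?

The 5-note cells begin on Ab4, G4, F4 — each down a 2nd from the last.
Continuing the starts: Eb4 → D4.
Statement 5 starts on D4 and keeps the same diatonic contour: D4 F4 Ab4 C5 D5.

D4 F4 Ab4 C5 D5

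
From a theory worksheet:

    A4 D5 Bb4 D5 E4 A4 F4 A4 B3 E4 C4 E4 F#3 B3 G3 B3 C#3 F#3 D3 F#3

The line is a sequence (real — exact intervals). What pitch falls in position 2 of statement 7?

G#2

The unit is 4 notes. Position-2 pitches of the 5 shown cells: D5, A4, E4, B3, F#3.
Each moves down a 4th. Continuing: C#3 → G#2.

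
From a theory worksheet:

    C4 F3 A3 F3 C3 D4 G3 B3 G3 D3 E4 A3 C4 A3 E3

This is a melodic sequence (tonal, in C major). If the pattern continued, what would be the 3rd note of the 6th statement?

With 5-note cells, note 3 of each statement runs A3, B3, C4.
Each moves up a 2nd. Continuing: D4 → E4 → F4.

F4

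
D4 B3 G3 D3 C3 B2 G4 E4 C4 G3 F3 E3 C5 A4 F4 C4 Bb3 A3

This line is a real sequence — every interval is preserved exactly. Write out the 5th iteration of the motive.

Taking 6-note groups, the heads are D4, G4, C5: the pattern moves up a 4th.
Continuing the starts: F5 → Bb5.
From Bb5 the exact shape gives Bb5 G5 Eb5 Bb4 Ab4 G4.

Bb5 G5 Eb5 Bb4 Ab4 G4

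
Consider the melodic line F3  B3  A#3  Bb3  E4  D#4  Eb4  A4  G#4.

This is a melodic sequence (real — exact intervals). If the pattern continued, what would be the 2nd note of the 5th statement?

The unit is 3 notes. Position-2 pitches of the 3 shown cells: B3, E4, A4.
Each moves up a 4th. Continuing: D5 → G5.

G5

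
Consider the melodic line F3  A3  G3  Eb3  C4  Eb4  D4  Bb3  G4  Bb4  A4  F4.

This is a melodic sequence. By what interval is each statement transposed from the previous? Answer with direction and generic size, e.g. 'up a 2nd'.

Unit = 4 notes; the statements start on F3, C4, G4, moving up a 5th each time.
From F3 to C4: up a 5th.

up a 5th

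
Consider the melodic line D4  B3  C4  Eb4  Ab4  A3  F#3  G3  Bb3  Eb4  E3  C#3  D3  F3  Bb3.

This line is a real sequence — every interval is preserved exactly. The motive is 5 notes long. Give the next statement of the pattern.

B2 G#2 A2 C3 F3

Unit = 5 notes; the statements start on D4, A3, E3, moving down a 4th each time.
So cell 4 is B2 G#2 A2 C3 F3.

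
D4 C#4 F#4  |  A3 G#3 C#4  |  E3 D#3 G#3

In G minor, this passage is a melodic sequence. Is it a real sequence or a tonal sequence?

real

Each cell has the same semitone pattern (-1, 5) — intervals are preserved exactly.
And C#4 lies outside G minor, so the sequence is real rather than tonal.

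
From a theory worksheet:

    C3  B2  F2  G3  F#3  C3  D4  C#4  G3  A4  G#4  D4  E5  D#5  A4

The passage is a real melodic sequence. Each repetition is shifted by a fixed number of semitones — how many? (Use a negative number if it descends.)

With a 3-note motive the entries are C3, G3, D4, A4, E5, each up a 5th from the previous.
C3→G3 is 55 − 48 = 7 semitones.

7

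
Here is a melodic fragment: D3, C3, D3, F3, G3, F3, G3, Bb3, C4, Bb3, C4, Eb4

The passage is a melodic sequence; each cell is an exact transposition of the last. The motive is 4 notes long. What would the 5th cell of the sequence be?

With a 4-note motive the entries are D3, G3, C4, each up a 4th from the previous.
Continuing the starts: F4 → Bb4.
Statement 5 starts on Bb4 and keeps the same exact contour: Bb4 Ab4 Bb4 Db5.

Bb4 Ab4 Bb4 Db5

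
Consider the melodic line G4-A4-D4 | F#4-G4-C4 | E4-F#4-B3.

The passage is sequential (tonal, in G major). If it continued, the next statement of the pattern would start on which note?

D4

Taking 3-note groups, the heads are G4, F#4, E4: the pattern moves down a 2nd.
The next head, down a 2nd from E4, is D4.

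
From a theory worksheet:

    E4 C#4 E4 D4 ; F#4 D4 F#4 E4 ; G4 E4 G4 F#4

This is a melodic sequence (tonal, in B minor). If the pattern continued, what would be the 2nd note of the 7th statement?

With 4-note cells, note 2 of each statement runs C#4, D4, E4.
Each moves up a 2nd. Continuing: F#4 → G4 → A4 → B4.

B4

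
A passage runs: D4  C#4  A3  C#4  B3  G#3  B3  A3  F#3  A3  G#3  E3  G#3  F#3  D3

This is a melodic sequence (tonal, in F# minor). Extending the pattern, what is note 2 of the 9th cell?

Grouping in 3s, the 2nd note of each cell is C#4, B3, A3, G#3, F#3.
Each moves down a 2nd. Continuing: E3 → D3 → C#3 → B2.

B2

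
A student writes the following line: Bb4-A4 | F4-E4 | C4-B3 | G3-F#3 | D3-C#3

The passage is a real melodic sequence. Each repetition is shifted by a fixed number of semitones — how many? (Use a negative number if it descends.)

Unit = 2 notes; the statements start on Bb4, F4, C4, G3, D3, moving down a 4th each time.
Bb4→F4 is 65 − 70 = -5 semitones.

-5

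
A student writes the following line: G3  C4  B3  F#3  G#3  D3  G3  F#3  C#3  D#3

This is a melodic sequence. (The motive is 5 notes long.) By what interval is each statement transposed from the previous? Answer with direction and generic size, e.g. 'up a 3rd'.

Unit = 5 notes; the statements start on G3, D3, moving down a 4th each time.
From G3 to D3: down a 4th.

down a 4th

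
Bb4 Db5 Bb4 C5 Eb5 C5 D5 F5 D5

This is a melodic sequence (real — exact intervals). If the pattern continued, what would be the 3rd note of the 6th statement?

Grouping in 3s, the 3rd note of each cell is Bb4, C5, D5.
Carrying that up a 2nd forward: E5 → F#5 → G#5.

G#5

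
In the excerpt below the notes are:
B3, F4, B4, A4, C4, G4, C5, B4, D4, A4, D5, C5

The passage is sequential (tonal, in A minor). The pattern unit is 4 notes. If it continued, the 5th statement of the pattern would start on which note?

Taking 4-note groups, the heads are B3, C4, D4: the pattern moves up a 2nd.
Extending the heads up a 2nd: E4 → F4.

F4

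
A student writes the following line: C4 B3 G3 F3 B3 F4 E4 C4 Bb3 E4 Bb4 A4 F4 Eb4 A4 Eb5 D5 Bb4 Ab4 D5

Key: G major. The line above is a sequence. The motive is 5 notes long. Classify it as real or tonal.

real

Each cell has the same semitone pattern (-1, -4, -2, 6) — intervals are preserved exactly.
And F3 lies outside G major, so the sequence is real rather than tonal.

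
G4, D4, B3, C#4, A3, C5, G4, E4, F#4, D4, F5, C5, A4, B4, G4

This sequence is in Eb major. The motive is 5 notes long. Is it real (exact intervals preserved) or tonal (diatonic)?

real

Each cell has the same semitone pattern (-5, -3, 2, -4) — intervals are preserved exactly.
And B3 lies outside Eb major, so the sequence is real rather than tonal.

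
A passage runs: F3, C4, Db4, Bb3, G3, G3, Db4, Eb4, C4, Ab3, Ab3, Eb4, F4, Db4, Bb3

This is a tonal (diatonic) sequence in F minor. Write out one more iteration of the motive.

Taking 5-note groups, the heads are F3, G3, Ab3: the pattern moves up a 2nd.
Statement 4 starts on Bb3 and keeps the same diatonic contour: Bb3 F4 G4 Eb4 C4.

Bb3 F4 G4 Eb4 C4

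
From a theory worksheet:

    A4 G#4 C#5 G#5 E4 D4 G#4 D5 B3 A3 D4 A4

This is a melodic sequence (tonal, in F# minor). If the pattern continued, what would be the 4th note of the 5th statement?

The unit is 4 notes. Position-4 pitches of the 3 shown cells: G#5, D5, A4.
Extending down a 4th: E4 → B3.

B3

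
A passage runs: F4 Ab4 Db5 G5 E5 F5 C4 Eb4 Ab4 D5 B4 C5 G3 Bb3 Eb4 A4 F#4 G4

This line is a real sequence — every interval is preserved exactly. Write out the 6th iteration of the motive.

Unit = 6 notes; the statements start on F4, C4, G3, moving down a 4th each time.
Carrying on: D3 → A2 → E2.
Statement 6 starts on E2 and keeps the same exact contour: E2 G2 C3 F#3 D#3 E3.

E2 G2 C3 F#3 D#3 E3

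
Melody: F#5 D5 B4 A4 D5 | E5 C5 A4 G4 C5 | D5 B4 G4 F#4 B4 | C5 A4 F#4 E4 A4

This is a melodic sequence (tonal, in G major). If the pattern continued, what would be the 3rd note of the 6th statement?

D4

With 5-note cells, note 3 of each statement runs B4, A4, G4, F#4.
Each moves down a 2nd. Continuing: E4 → D4.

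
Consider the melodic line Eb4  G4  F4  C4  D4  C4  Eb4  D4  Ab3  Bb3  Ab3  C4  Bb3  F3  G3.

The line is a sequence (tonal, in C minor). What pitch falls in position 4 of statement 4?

D3

With 5-note cells, note 4 of each statement runs C4, Ab3, F3.
From F3, down a 3rd gives D3.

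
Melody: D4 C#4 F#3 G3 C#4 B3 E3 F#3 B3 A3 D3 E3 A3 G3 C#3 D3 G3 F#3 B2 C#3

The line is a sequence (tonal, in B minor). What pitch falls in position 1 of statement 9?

C#3

Grouping in 4s, the 1st note of each cell is D4, C#4, B3, A3, G3.
Each moves down a 2nd. Continuing: F#3 → E3 → D3 → C#3.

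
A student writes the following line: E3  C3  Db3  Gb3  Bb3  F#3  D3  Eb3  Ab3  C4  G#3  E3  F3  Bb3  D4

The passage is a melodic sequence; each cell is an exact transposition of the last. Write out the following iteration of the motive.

Unit = 5 notes; the statements start on E3, F#3, G#3, moving up a 2nd each time.
So cell 4 is A#3 F#3 G3 C4 E4.

A#3 F#3 G3 C4 E4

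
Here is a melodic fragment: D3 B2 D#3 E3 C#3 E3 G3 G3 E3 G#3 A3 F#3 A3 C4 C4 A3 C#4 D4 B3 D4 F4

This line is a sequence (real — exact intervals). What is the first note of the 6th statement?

Eb5

Unit = 7 notes; the statements start on D3, G3, C4, moving up a 4th each time.
Continuing: F4 → Bb4 → Eb5. Statement 6 starts on Eb5.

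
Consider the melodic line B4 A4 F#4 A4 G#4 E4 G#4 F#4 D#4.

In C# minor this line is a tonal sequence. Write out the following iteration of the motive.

Taking 3-note groups, the heads are B4, A4, G#4: the pattern moves down a 2nd.
Statement 4 starts on F#4 and keeps the same diatonic contour: F#4 E4 C#4.

F#4 E4 C#4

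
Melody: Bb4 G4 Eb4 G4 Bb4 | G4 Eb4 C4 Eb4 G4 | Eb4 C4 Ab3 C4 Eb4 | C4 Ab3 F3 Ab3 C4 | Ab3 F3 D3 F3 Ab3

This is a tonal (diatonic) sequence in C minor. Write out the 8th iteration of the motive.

Bb2 G2 Eb2 G2 Bb2

The 5-note cells begin on Bb4, G4, Eb4, C4, Ab3 — each down a 3rd from the last.
Extending down a 3rd: F3 → D3 → Bb2.
Statement 8 starts on Bb2 and keeps the same diatonic contour: Bb2 G2 Eb2 G2 Bb2.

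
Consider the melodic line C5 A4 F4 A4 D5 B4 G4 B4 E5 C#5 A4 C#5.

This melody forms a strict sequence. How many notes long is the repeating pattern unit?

12 notes total. Splitting into 3 groups of 4:
C5 A4 F4 A4 | D5 B4 G4 B4 | E5 C#5 A4 C#5
Every group is a transposition up a 2nd of the one before; no shorter unit works.

4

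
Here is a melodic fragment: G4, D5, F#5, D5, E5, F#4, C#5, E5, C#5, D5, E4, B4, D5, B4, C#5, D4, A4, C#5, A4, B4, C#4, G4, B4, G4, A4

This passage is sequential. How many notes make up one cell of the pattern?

25 notes total. Splitting into 5 groups of 5:
G4 D5 F#5 D5 E5 | F#4 C#5 E5 C#5 D5 | E4 B4 D5 B4 C#5 | D4 A4 C#5 A4 B4 | C#4 G4 B4 G4 A4
Each cell is the previous one down a 2nd — so the unit is 5 notes.

5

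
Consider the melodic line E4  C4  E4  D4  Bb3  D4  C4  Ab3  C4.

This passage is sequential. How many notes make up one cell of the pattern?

There are 9 notes; a 3-note unit gives 3 cells:
E4 C4 E4 | D4 Bb3 D4 | C4 Ab3 C4
Each cell is the previous one down a 2nd — so the unit is 3 notes.

3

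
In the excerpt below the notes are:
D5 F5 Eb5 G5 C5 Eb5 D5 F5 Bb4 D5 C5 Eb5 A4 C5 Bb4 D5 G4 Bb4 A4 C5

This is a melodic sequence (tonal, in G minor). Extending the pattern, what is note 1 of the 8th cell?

Grouping in 4s, the 1st note of each cell is D5, C5, Bb4, A4, G4.
Carrying that down a 2nd forward: F4 → Eb4 → D4.

D4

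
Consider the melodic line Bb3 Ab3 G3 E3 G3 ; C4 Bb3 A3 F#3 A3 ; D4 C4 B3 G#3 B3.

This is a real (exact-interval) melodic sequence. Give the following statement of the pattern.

E4 D4 C#4 A#3 C#4

The 5-note cells begin on Bb3, C4, D4 — each up a 2nd from the last.
Statement 4 starts on E4 and keeps the same exact contour: E4 D4 C#4 A#3 C#4.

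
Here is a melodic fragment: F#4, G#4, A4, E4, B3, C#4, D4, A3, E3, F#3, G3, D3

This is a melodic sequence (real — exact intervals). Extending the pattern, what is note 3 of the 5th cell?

F2

With 4-note cells, note 3 of each statement runs A4, D4, G3.
Carrying that down a 5th forward: C3 → F2.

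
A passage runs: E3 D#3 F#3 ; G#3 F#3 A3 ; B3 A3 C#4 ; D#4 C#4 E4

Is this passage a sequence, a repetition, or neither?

sequence

Each 3-note cell is the previous one transposed up a 3rd.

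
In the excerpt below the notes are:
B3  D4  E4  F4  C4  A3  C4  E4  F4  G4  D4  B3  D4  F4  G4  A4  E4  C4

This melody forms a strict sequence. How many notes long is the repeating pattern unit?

There are 18 notes; a 6-note unit gives 3 cells:
B3 D4 E4 F4 C4 A3 | C4 E4 F4 G4 D4 B3 | D4 F4 G4 A4 E4 C4
That's a consistent up a 2nd shift per cell, and no other grouping gives one.

6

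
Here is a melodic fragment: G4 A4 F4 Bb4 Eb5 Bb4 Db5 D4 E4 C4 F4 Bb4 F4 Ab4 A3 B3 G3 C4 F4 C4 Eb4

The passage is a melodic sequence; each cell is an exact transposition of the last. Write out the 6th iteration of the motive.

F#2 G#2 E2 A2 D3 A2 C3

Unit = 7 notes; the statements start on G4, D4, A3, moving down a 4th each time.
Extending down a 4th: E3 → B2 → F#2.
So cell 6 is F#2 G#2 E2 A2 D3 A2 C3.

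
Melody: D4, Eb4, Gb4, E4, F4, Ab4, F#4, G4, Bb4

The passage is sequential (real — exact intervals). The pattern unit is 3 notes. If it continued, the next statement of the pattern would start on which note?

G#4

Taking 3-note groups, the heads are D4, E4, F#4: the pattern moves up a 2nd.
One more step up a 2nd gives G#4.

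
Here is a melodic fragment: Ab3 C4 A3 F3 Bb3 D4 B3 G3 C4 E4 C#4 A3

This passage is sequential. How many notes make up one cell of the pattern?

4

Try groups of 4 (3 cells in 12 notes):
Ab3 C4 A3 F3 | Bb3 D4 B3 G3 | C4 E4 C#4 A3
That's a consistent up a 2nd shift per cell, and no other grouping gives one.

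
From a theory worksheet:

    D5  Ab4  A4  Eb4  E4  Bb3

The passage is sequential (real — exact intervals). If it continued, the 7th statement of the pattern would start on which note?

G#2

Taking 2-note groups, the heads are D5, A4, E4: the pattern moves down a 4th.
Continuing: B3 → F#3 → C#3 → G#2. Statement 7 starts on G#2.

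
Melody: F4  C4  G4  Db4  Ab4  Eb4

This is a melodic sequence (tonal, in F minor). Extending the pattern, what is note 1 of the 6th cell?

With 2-note cells, note 1 of each statement runs F4, G4, Ab4.
Extending up a 2nd: Bb4 → C5 → Db5.

Db5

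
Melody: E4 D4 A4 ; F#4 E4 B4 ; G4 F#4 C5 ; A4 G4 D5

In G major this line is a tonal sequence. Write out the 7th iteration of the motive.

With a 3-note motive the entries are E4, F#4, G4, A4, each up a 2nd from the previous.
Extending up a 2nd: B4 → C5 → D5.
So cell 7 is D5 C5 G5.

D5 C5 G5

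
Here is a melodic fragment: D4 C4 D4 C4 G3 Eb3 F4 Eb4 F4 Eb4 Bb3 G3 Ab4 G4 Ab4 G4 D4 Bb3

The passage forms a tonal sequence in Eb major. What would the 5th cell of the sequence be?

Taking 6-note groups, the heads are D4, F4, Ab4: the pattern moves up a 3rd.
Extending up a 3rd: C5 → Eb5.
From Eb5 the diatonic shape gives Eb5 D5 Eb5 D5 Ab4 F4.

Eb5 D5 Eb5 D5 Ab4 F4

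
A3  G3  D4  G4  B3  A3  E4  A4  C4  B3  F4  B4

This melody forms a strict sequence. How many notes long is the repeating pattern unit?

12 notes total. Splitting into 3 groups of 4:
A3 G3 D4 G4 | B3 A3 E4 A4 | C4 B3 F4 B4
That's a consistent up a 2nd shift per cell, and no other grouping gives one.

4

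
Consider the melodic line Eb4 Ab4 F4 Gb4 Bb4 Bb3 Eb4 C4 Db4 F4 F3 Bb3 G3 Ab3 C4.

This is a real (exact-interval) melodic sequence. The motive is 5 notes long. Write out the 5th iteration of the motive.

G2 C3 A2 Bb2 D3

Unit = 5 notes; the statements start on Eb4, Bb3, F3, moving down a 4th each time.
Continuing the starts: C3 → G2.
So cell 5 is G2 C3 A2 Bb2 D3.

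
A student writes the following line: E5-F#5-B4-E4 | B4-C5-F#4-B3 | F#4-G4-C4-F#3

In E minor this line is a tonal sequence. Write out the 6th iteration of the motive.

With a 4-note motive the entries are E5, B4, F#4, each down a 4th from the previous.
Extending down a 4th: C4 → G3 → D3.
Statement 6 starts on D3 and keeps the same diatonic contour: D3 E3 A2 D2.

D3 E3 A2 D2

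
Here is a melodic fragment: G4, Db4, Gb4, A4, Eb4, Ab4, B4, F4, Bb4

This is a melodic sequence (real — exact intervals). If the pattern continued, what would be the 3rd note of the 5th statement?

Grouping in 3s, the 3rd note of each cell is Gb4, Ab4, Bb4.
Carrying that up a 2nd forward: C5 → D5.

D5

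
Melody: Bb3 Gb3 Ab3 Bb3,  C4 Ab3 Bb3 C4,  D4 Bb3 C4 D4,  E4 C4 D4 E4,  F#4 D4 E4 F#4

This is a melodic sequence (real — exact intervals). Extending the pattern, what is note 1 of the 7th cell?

With 4-note cells, note 1 of each statement runs Bb3, C4, D4, E4, F#4.
Extending up a 2nd: G#4 → A#4.

A#4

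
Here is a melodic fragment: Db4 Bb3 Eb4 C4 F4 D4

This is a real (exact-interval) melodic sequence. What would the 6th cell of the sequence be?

B4 G#4

The 2-note cells begin on Db4, Eb4, F4 — each up a 2nd from the last.
Continuing the starts: G4 → A4 → B4.
From B4 the exact shape gives B4 G#4.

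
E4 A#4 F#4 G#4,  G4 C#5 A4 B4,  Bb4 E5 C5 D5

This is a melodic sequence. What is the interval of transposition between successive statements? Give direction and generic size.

Unit = 4 notes; the statements start on E4, G4, Bb4, moving up a 3rd each time.
From E4 to G4: up a 3rd.

up a 3rd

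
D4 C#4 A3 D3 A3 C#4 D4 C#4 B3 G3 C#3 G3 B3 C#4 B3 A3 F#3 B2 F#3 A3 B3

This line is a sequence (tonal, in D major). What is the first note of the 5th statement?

G3

Unit = 7 notes; the statements start on D4, C#4, B3, moving down a 2nd each time.
Continuing: A3 → G3. Statement 5 starts on G3.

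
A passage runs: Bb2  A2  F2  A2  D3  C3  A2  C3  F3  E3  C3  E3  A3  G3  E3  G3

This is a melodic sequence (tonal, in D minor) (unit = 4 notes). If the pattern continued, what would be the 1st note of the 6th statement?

The unit is 4 notes. Position-1 pitches of the 4 shown cells: Bb2, D3, F3, A3.
Carrying that up a 3rd forward: C4 → E4.

E4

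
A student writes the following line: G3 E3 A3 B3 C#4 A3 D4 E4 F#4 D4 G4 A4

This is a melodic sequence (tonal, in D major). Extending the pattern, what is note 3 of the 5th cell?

F#5

Grouping in 4s, the 3rd note of each cell is A3, D4, G4.
Carrying that up a 4th forward: C#5 → F#5.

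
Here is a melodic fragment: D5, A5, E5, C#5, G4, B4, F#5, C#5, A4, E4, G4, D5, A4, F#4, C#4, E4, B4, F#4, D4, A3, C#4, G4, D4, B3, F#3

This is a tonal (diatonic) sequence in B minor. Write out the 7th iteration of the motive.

F#3 C#4 G3 E3 B2

Unit = 5 notes; the statements start on D5, B4, G4, E4, C#4, moving down a 3rd each time.
Extending down a 3rd: A3 → F#3.
Statement 7 starts on F#3 and keeps the same diatonic contour: F#3 C#4 G3 E3 B2.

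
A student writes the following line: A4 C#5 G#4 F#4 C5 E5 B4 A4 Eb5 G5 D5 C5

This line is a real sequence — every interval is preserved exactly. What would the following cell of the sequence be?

Gb5 Bb5 F5 Eb5

With a 4-note motive the entries are A4, C5, Eb5, each up a 3rd from the previous.
From Gb5 the exact shape gives Gb5 Bb5 F5 Eb5.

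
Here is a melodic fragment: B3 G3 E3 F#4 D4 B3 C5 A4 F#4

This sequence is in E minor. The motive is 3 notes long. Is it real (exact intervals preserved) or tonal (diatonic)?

Every note is diatonic to E minor.
Cell 1 has -4 semitones from note 1 to 2, but cell 3 has -3 — the interval quality changes while the contour stays the same, which is the hallmark of a tonal sequence.

tonal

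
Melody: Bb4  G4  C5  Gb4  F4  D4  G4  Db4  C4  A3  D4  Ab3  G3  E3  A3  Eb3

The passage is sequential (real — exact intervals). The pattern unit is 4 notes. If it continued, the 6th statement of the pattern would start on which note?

Unit = 4 notes; the statements start on Bb4, F4, C4, G3, moving down a 4th each time.
Extending the heads down a 4th: D3 → A2.

A2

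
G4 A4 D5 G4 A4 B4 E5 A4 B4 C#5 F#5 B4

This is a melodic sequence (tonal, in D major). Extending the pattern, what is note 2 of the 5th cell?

The unit is 4 notes. Position-2 pitches of the 3 shown cells: A4, B4, C#5.
Extending up a 2nd: D5 → E5.

E5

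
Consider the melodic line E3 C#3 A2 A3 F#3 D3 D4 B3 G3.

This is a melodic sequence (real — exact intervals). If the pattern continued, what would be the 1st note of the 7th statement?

The unit is 3 notes. Position-1 pitches of the 3 shown cells: E3, A3, D4.
Extending up a 4th: G4 → C5 → F5 → Bb5.

Bb5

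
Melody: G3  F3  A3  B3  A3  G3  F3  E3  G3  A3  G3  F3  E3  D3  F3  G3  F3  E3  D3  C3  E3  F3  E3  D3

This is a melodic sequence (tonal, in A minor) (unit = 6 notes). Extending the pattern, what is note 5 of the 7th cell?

B2

Grouping in 6s, the 5th note of each cell is A3, G3, F3, E3.
Carrying that down a 2nd forward: D3 → C3 → B2.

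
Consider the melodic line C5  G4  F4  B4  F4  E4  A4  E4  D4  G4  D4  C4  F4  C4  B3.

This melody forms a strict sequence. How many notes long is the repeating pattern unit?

There are 15 notes; a 3-note unit gives 5 cells:
C5 G4 F4 | B4 F4 E4 | A4 E4 D4 | G4 D4 C4 | F4 C4 B3
That's a consistent down a 2nd shift per cell, and no other grouping gives one.

3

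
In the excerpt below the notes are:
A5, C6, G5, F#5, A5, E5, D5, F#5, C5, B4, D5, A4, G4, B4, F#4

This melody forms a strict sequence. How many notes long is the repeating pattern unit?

3

Try groups of 3 (5 cells in 15 notes):
A5 C6 G5 | F#5 A5 E5 | D5 F#5 C5 | B4 D5 A4 | G4 B4 F#4
Every group is a transposition down a 3rd of the one before; no shorter unit works.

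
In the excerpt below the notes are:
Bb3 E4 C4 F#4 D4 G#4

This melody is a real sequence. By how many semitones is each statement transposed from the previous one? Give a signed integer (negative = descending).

2

The 2-note cells begin on Bb3, C4, D4 — each up a 2nd from the last.
Bb3 to C4 spans +2 semitones.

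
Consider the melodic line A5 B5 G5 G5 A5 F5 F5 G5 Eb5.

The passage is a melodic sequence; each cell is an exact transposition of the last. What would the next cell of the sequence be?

Eb5 F5 Db5

Taking 3-note groups, the heads are A5, G5, F5: the pattern moves down a 2nd.
Statement 4 starts on Eb5 and keeps the same exact contour: Eb5 F5 Db5.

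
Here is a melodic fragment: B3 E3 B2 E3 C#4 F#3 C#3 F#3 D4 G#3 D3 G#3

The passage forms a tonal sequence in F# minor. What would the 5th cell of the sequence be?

F#4 B3 F#3 B3

The 4-note cells begin on B3, C#4, D4 — each up a 2nd from the last.
Extending up a 2nd: E4 → F#4.
From F#4 the diatonic shape gives F#4 B3 F#3 B3.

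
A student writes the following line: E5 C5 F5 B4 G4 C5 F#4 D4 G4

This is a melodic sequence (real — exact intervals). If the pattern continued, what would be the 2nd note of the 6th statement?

With 3-note cells, note 2 of each statement runs C5, G4, D4.
Carrying that down a 4th forward: A3 → E3 → B2.

B2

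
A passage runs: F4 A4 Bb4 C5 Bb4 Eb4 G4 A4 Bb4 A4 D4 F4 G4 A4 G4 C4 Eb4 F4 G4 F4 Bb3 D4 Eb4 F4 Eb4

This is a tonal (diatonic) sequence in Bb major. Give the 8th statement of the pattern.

The 5-note cells begin on F4, Eb4, D4, C4, Bb3 — each down a 2nd from the last.
Continuing the starts: A3 → G3 → F3.
Statement 8 starts on F3 and keeps the same diatonic contour: F3 A3 Bb3 C4 Bb3.

F3 A3 Bb3 C4 Bb3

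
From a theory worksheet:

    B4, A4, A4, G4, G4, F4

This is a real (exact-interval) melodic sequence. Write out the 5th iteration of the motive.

The 2-note cells begin on B4, A4, G4 — each down a 2nd from the last.
Carrying on: F4 → Eb4.
From Eb4 the exact shape gives Eb4 Db4.

Eb4 Db4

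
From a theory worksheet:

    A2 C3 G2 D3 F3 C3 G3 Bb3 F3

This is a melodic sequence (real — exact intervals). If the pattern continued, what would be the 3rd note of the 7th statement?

Grouping in 3s, the 3rd note of each cell is G2, C3, F3.
Each moves up a 4th. Continuing: Bb3 → Eb4 → Ab4 → Db5.

Db5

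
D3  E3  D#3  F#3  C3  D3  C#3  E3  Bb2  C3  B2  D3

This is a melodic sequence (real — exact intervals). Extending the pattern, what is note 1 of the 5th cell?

The unit is 4 notes. Position-1 pitches of the 3 shown cells: D3, C3, Bb2.
Carrying that down a 2nd forward: Ab2 → Gb2.

Gb2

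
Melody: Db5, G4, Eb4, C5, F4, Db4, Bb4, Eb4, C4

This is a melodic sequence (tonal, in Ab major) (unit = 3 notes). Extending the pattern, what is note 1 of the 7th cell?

With 3-note cells, note 1 of each statement runs Db5, C5, Bb4.
Each moves down a 2nd. Continuing: Ab4 → G4 → F4 → Eb4.

Eb4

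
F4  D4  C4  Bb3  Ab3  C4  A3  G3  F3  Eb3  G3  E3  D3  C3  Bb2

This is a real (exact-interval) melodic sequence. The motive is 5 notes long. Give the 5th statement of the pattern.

A2 F#2 E2 D2 C2

With a 5-note motive the entries are F4, C4, G3, each down a 4th from the previous.
Extending down a 4th: D3 → A2.
So cell 5 is A2 F#2 E2 D2 C2.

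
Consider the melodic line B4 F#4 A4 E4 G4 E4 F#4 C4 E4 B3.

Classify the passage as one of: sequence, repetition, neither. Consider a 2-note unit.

neither

Note 2 of cell 3 is E4; if this were a sequence it would be D4. No unit length gives a consistent transposition pattern.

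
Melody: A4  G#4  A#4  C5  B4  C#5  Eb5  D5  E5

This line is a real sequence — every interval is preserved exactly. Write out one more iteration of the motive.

Unit = 3 notes; the statements start on A4, C5, Eb5, moving up a 3rd each time.
Statement 4 starts on Gb5 and keeps the same exact contour: Gb5 F5 G5.

Gb5 F5 G5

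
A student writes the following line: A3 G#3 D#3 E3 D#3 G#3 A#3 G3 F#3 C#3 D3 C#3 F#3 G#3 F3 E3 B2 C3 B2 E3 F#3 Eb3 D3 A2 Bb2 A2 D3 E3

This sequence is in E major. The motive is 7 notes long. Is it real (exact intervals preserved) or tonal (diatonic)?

real

Each cell has the same semitone pattern (-1, -5, 1, -1, 5, 2) — intervals are preserved exactly.
And A#3 lies outside E major, so the sequence is real rather than tonal.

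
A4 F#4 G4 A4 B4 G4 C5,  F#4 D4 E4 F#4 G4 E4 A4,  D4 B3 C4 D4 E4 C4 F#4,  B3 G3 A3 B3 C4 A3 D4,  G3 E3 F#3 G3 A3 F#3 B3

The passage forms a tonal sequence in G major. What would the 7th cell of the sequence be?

C3 A2 B2 C3 D3 B2 E3

With a 7-note motive the entries are A4, F#4, D4, B3, G3, each down a 3rd from the previous.
Extending down a 3rd: E3 → C3.
So cell 7 is C3 A2 B2 C3 D3 B2 E3.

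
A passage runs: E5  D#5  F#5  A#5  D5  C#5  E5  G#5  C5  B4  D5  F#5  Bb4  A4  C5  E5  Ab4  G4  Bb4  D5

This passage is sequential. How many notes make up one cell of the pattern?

Try groups of 4 (5 cells in 20 notes):
E5 D#5 F#5 A#5 | D5 C#5 E5 G#5 | C5 B4 D5 F#5 | Bb4 A4 C5 E5 | Ab4 G4 Bb4 D5
Each cell is the previous one down a 2nd — so the unit is 4 notes.

4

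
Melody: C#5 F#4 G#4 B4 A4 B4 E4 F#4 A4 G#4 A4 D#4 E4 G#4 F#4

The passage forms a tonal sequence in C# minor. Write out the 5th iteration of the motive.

The 5-note cells begin on C#5, B4, A4 — each down a 2nd from the last.
Extending down a 2nd: G#4 → F#4.
Statement 5 starts on F#4 and keeps the same diatonic contour: F#4 B3 C#4 E4 D#4.

F#4 B3 C#4 E4 D#4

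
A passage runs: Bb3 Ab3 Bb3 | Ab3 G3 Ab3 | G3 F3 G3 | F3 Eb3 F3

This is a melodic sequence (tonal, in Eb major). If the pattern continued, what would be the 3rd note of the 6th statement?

D3

The unit is 3 notes. Position-3 pitches of the 4 shown cells: Bb3, Ab3, G3, F3.
Extending down a 2nd: Eb3 → D3.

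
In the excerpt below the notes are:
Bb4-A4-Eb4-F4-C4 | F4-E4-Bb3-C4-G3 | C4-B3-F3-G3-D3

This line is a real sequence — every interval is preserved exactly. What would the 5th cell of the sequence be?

D3 C#3 G2 A2 E2

Unit = 5 notes; the statements start on Bb4, F4, C4, moving down a 4th each time.
Extending down a 4th: G3 → D3.
Statement 5 starts on D3 and keeps the same exact contour: D3 C#3 G2 A2 E2.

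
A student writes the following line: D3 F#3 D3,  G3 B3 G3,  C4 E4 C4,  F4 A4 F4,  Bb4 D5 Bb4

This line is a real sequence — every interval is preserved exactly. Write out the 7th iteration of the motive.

Ab5 C6 Ab5

With a 3-note motive the entries are D3, G3, C4, F4, Bb4, each up a 4th from the previous.
Continuing the starts: Eb5 → Ab5.
So cell 7 is Ab5 C6 Ab5.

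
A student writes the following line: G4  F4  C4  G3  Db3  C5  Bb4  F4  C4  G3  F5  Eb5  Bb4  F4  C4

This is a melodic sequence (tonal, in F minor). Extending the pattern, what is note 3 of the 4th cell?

Eb5

The unit is 5 notes. Position-3 pitches of the 3 shown cells: C4, F4, Bb4.
From Bb4, up a 4th gives Eb5.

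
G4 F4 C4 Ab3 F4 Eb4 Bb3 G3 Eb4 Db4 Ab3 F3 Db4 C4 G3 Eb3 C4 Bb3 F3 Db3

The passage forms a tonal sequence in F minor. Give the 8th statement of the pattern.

The 4-note cells begin on G4, F4, Eb4, Db4, C4 — each down a 2nd from the last.
Continuing the starts: Bb3 → Ab3 → G3.
Statement 8 starts on G3 and keeps the same diatonic contour: G3 F3 C3 Ab2.

G3 F3 C3 Ab2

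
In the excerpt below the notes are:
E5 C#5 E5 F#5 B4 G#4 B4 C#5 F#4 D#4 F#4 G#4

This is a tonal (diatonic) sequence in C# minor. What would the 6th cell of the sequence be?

D#3 B2 D#3 E3

With a 4-note motive the entries are E5, B4, F#4, each down a 4th from the previous.
Carrying on: C#4 → G#3 → D#3.
From D#3 the diatonic shape gives D#3 B2 D#3 E3.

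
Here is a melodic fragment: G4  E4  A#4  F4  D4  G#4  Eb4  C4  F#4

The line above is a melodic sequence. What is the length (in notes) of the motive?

3

9 notes total. Splitting into 3 groups of 3:
G4 E4 A#4 | F4 D4 G#4 | Eb4 C4 F#4
Every group is a transposition down a 2nd of the one before; no shorter unit works.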